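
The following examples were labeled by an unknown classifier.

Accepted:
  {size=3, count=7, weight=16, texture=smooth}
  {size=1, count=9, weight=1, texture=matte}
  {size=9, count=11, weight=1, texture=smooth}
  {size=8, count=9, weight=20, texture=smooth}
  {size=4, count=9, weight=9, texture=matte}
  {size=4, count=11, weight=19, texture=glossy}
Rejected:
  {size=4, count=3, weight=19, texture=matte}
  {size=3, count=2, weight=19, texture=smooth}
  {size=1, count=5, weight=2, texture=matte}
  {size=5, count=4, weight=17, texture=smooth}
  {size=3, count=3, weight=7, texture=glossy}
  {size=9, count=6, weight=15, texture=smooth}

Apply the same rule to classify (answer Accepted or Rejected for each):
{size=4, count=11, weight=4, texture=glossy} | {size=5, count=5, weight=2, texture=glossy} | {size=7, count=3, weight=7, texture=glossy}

Accepted, Rejected, Rejected

The simplest hypothesis consistent with all the labels is: count ≥ 7.
{size=4, count=11, weight=4, texture=glossy}: count = 11 — has this property, so Accepted. {size=5, count=5, weight=2, texture=glossy}: count = 5 — lacks this property, so Rejected. {size=7, count=3, weight=7, texture=glossy}: count = 3 — lacks this property, so Rejected.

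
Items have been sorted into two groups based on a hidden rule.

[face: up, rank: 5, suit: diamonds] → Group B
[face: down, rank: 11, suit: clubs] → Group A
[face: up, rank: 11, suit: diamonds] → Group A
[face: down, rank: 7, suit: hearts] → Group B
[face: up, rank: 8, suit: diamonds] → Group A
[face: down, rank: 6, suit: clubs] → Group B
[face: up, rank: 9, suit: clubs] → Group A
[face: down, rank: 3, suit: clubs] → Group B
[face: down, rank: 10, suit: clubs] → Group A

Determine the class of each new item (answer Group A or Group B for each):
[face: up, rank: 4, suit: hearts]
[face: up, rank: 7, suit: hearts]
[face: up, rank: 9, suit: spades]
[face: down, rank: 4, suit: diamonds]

The simplest hypothesis consistent with all the labels is: rank ≥ 8.
[face: up, rank: 4, suit: hearts] → rank = 4 → Group B. [face: up, rank: 7, suit: hearts] → rank = 7 → Group B. [face: up, rank: 9, suit: spades] → rank = 9 → Group A. [face: down, rank: 4, suit: diamonds] → rank = 4 → Group B.

Group B, Group B, Group A, Group B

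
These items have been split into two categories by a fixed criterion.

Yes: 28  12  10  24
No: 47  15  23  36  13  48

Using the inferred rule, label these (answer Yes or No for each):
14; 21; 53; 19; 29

A rule that fits every label: even AND at most 28 — true of each 'Yes' example, false of each 'No' one.

Yes, No, No, No, No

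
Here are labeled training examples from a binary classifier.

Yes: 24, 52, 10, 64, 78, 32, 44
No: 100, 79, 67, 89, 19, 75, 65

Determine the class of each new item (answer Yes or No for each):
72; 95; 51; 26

The classifier is using: even AND at most 78.
72: 72 is even, 72 ≤ 78 — matches, so Yes.
95: 95 is odd, 95 > 78 — does not fit, so No.
51: 51 is odd, 51 ≤ 78 — does not fit, so No.
26: 26 is even, 26 ≤ 78 — matches, so Yes.

Yes, No, No, Yes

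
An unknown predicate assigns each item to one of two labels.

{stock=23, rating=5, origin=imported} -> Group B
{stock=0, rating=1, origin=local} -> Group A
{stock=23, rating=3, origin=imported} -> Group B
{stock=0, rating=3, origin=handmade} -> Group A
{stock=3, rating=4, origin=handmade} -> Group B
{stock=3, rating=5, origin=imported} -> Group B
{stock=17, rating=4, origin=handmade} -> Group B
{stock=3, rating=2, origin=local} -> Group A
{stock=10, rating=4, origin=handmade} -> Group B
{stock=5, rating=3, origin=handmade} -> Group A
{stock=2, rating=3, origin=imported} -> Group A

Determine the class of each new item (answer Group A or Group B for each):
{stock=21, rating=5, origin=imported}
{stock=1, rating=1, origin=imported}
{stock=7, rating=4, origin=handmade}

Group B, Group A, Group B

The simplest hypothesis consistent with all the labels is: rating ≤ 3 AND stock ≤ 5.
{stock=21, rating=5, origin=imported} — rating = 5, stock = 21, hence Group B.
{stock=1, rating=1, origin=imported} — rating = 1, stock = 1, hence Group A.
{stock=7, rating=4, origin=handmade} — rating = 4, stock = 7, hence Group B.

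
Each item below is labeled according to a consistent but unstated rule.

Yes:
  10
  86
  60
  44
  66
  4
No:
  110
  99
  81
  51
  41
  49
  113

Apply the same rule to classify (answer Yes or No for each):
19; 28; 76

No, Yes, Yes

The pattern is that an item is 'Yes' exactly when: even AND at most 86.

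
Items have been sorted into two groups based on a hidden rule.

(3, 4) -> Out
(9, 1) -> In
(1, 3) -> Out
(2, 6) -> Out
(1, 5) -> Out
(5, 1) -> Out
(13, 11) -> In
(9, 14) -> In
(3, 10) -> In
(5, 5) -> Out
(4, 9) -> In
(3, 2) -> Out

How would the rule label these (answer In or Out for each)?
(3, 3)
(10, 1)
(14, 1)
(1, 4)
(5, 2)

'In' ⟺ max ≥ 9.
(3, 3) → max 3 → Out. (10, 1) → max 10 → In. (14, 1) → max 14 → In. (1, 4) → max 4 → Out. (5, 2) → max 5 → Out.

Out, In, In, Out, Out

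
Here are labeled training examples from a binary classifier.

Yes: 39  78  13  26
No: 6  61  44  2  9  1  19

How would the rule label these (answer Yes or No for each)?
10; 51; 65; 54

The rule appears to be: multiple of 13.
10 — 10 = 13·0 + 10, hence No. 51 — 51 = 13·3 + 12, hence No. 65 — 65 = 13·5, hence Yes. 54 — 54 = 13·4 + 2, hence No.

No, No, Yes, No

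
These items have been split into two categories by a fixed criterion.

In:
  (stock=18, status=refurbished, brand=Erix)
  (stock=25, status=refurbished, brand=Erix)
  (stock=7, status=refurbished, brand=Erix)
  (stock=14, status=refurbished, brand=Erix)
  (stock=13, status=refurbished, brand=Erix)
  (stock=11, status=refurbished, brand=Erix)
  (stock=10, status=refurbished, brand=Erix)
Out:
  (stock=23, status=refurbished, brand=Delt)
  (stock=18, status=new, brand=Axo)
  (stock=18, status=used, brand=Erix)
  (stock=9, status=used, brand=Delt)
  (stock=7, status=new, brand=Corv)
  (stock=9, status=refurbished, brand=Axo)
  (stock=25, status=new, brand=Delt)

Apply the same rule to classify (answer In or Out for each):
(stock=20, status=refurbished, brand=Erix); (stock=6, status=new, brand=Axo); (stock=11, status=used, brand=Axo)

In, Out, Out

The distinguishing property — status is refurbished AND brand is Erix — holds for all the 'In' cases and none of the 'Out' cases.
(stock=20, status=refurbished, brand=Erix) — status is refurbished, brand is Erix, hence In.
(stock=6, status=new, brand=Axo) — status is new, brand is Axo, hence Out.
(stock=11, status=used, brand=Axo) — status is used, brand is Axo, hence Out.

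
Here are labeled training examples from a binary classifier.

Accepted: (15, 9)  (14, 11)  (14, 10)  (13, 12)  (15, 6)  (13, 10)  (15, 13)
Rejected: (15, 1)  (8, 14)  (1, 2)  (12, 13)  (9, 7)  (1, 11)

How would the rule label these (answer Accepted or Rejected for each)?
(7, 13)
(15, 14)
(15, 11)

Every 'Accepted' example satisfies: first > second AND sum ≥ 21. None of the 'Rejected' examples do.
(7, 13): Rejected (7 < 13, 7+13 = 20).
(15, 14): Accepted (15 > 14, 15+14 = 29).
(15, 11): Accepted (15 > 11, 15+11 = 26).

Rejected, Accepted, Accepted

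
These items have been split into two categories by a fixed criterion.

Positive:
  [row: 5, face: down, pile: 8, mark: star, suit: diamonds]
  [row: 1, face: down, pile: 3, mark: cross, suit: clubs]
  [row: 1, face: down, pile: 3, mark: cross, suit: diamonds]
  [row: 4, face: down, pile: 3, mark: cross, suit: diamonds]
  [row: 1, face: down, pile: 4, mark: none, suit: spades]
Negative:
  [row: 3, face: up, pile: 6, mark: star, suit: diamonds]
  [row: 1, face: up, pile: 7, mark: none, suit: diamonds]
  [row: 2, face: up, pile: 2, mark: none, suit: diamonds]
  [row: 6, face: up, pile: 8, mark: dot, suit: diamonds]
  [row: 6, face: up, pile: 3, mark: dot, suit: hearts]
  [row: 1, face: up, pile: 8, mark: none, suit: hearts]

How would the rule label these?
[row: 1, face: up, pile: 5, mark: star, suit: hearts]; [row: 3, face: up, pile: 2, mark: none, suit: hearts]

Negative, Negative

The common property of the 'Positive' items is: face is down. No 'Negative' item has it.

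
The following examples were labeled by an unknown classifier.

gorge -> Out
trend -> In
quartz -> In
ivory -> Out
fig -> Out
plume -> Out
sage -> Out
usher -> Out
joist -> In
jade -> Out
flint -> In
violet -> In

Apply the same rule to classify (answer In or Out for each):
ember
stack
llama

Out, In, Out

The simplest hypothesis consistent with all the labels is: contains 't'.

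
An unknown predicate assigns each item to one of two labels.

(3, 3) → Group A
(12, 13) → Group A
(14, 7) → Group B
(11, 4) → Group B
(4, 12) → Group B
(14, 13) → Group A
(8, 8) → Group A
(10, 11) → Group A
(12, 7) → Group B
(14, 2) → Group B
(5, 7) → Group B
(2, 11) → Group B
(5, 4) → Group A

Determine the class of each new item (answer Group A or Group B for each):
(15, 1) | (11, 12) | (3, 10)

Group B, Group A, Group B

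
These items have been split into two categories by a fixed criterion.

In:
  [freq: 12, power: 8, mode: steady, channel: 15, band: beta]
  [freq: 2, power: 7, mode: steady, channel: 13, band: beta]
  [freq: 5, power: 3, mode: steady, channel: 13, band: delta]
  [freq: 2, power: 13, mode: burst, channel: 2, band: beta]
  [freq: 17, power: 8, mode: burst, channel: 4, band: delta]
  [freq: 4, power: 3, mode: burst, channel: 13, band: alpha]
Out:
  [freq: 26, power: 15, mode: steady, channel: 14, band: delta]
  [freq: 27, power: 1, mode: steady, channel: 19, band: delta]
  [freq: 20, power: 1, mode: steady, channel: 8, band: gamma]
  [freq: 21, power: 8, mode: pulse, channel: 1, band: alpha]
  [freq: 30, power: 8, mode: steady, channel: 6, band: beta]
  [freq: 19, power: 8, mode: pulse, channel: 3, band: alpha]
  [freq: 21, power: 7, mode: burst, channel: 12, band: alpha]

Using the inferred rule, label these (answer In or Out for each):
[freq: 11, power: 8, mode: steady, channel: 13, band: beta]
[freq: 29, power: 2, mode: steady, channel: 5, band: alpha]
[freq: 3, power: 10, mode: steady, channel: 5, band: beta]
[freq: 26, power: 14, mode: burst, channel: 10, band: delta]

In, Out, In, Out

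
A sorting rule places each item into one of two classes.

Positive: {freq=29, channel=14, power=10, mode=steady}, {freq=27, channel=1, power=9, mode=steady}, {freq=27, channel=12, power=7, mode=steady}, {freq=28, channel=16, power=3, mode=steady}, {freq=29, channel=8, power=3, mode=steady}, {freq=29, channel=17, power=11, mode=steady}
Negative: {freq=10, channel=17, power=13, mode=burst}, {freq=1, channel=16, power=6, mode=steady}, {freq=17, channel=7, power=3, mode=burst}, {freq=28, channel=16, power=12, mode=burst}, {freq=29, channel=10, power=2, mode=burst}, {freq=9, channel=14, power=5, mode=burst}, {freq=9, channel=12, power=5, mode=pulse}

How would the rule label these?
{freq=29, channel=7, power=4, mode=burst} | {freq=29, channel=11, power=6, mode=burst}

The common property of the 'Positive' items is: mode is steady AND freq ≥ 9. No 'Negative' item has it.

Negative, Negative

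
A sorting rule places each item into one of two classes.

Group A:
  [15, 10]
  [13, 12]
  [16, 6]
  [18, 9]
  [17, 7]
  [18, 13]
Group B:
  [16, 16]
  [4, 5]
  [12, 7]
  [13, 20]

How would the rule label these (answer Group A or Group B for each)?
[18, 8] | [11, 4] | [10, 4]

One predicate separates the groups cleanly: first > second AND sum ≥ 22.
[18, 8] → 18 > 8, 18+8 = 26 → Group A. [11, 4] → 11 > 4, 11+4 = 15 → Group B. [10, 4] → 10 > 4, 10+4 = 14 → Group B.

Group A, Group B, Group B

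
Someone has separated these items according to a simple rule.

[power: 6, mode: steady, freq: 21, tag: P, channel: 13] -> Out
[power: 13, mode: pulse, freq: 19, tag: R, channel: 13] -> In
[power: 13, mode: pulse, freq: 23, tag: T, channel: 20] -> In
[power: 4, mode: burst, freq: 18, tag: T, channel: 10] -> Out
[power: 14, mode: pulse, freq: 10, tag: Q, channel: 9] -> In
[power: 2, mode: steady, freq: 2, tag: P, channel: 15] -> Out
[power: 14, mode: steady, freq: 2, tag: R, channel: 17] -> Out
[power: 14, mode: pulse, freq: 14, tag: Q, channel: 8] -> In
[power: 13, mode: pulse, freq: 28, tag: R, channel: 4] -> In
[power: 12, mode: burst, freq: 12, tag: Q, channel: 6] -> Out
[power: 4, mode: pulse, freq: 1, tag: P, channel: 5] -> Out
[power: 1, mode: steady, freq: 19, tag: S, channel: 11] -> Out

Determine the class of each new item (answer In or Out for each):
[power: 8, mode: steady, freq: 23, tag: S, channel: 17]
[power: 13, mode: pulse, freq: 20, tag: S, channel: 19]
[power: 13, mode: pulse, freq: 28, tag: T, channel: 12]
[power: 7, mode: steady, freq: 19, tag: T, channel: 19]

Out, In, In, Out

The classifier is using: mode is pulse AND freq ≥ 2.
[power: 8, mode: steady, freq: 23, tag: S, channel: 17] — mode is steady, freq = 23, hence Out.
[power: 13, mode: pulse, freq: 20, tag: S, channel: 19] — mode is pulse, freq = 20, hence In.
[power: 13, mode: pulse, freq: 28, tag: T, channel: 12] — mode is pulse, freq = 28, hence In.
[power: 7, mode: steady, freq: 19, tag: T, channel: 19] — mode is steady, freq = 19, hence Out.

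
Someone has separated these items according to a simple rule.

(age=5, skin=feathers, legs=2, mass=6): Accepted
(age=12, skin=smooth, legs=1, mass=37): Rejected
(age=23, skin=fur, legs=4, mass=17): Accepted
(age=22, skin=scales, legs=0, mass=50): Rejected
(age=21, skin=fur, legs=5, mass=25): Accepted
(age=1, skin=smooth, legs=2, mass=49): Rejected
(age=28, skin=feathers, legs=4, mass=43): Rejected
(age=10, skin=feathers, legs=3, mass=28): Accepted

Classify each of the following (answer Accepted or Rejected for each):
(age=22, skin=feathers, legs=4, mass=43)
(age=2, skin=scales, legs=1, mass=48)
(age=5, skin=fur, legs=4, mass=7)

Rejected, Rejected, Accepted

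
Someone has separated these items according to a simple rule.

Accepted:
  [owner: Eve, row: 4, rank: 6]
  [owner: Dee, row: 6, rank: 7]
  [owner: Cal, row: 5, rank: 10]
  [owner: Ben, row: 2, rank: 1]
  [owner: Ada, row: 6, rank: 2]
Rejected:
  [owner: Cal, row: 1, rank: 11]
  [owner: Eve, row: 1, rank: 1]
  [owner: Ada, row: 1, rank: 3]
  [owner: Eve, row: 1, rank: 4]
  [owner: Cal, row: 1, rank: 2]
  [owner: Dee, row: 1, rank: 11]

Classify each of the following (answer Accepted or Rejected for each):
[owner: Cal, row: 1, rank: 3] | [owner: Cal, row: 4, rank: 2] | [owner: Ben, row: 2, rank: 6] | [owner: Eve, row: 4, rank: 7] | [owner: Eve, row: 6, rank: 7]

Rejected, Accepted, Accepted, Accepted, Accepted

'Accepted' ⟺ row ≥ 2.
Rejected: [owner: Cal, row: 1, rank: 3], since row = 1. Accepted: [owner: Cal, row: 4, rank: 2], since row = 4. Accepted: [owner: Ben, row: 2, rank: 6], since row = 2. Accepted: [owner: Eve, row: 4, rank: 7], since row = 4. Accepted: [owner: Eve, row: 6, rank: 7], since row = 6.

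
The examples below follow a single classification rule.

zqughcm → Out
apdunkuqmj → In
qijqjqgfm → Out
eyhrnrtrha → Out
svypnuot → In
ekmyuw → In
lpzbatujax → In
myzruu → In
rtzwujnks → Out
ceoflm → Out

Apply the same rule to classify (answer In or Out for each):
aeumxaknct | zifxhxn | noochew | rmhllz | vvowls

In, Out, Out, Out, Out

The pattern is that an item is 'In' exactly when: even length AND contains 'u'.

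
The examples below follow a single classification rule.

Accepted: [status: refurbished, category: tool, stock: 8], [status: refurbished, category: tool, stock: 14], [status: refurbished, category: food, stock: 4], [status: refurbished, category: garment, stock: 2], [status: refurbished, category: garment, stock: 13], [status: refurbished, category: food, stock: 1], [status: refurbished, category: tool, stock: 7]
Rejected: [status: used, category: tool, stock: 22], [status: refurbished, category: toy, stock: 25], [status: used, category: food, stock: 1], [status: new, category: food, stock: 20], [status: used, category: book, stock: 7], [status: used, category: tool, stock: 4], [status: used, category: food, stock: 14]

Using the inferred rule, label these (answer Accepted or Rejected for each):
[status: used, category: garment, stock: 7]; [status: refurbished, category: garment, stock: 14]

The rule appears to be: status is refurbished AND stock ≤ 14.
[status: used, category: garment, stock: 7]: Rejected (status is used, stock = 7).
[status: refurbished, category: garment, stock: 14]: Accepted (status is refurbished, stock = 14).

Rejected, Accepted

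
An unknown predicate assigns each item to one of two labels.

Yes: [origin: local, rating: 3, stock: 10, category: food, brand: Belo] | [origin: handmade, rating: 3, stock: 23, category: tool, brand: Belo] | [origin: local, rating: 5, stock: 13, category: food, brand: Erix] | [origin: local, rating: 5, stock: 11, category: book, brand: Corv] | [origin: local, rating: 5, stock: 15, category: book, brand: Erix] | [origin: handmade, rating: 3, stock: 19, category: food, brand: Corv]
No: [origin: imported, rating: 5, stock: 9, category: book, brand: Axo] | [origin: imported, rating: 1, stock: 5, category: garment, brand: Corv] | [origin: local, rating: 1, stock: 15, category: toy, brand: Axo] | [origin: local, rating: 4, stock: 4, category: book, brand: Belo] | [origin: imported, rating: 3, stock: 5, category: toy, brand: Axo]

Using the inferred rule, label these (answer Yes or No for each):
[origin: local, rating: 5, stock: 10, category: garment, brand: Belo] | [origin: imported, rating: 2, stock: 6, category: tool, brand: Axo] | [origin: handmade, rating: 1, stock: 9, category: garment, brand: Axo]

Yes, No, No

All 'Yes' examples share one property — rating ≥ 3 AND stock ≥ 10 — and every 'No' example lacks it.
Yes: [origin: local, rating: 5, stock: 10, category: garment, brand: Belo], since rating = 5, stock = 10. No: [origin: imported, rating: 2, stock: 6, category: tool, brand: Axo], since rating = 2, stock = 6. No: [origin: handmade, rating: 1, stock: 9, category: garment, brand: Axo], since rating = 1, stock = 9.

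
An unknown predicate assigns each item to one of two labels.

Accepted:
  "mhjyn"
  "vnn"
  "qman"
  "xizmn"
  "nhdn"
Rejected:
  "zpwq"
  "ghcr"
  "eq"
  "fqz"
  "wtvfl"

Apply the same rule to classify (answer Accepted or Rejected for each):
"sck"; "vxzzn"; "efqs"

The pattern is that an item is 'Accepted' exactly when: contains 'n'.
"sck": no 'n' — lacks this property, so Rejected.
"vxzzn": has 'n' — fits, so Accepted.
"efqs": no 'n' — lacks this property, so Rejected.

Rejected, Accepted, Rejected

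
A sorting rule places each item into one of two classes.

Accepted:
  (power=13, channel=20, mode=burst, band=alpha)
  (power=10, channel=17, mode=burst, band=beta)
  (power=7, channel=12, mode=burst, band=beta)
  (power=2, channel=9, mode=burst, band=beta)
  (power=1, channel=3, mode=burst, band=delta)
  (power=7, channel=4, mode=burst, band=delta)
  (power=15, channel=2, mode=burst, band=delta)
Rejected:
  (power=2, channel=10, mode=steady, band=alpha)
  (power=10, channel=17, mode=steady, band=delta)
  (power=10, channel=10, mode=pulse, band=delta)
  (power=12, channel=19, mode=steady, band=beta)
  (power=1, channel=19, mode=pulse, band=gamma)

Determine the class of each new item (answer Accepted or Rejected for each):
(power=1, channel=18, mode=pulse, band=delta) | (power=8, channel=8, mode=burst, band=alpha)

Every 'Accepted' example satisfies: mode is burst. None of the 'Rejected' examples do.

Rejected, Accepted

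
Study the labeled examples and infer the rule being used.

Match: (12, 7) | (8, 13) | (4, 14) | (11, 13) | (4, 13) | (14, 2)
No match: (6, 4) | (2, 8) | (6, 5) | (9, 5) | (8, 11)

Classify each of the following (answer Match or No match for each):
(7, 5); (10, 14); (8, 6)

A rule that fits every label: max ≥ 12 — true of each 'Match' example, false of each 'No match' one.
(7, 5): max 7, doesn't qualify → No match. (10, 14): max 14, checks out → Match. (8, 6): max 8, doesn't qualify → No match.

No match, Match, No match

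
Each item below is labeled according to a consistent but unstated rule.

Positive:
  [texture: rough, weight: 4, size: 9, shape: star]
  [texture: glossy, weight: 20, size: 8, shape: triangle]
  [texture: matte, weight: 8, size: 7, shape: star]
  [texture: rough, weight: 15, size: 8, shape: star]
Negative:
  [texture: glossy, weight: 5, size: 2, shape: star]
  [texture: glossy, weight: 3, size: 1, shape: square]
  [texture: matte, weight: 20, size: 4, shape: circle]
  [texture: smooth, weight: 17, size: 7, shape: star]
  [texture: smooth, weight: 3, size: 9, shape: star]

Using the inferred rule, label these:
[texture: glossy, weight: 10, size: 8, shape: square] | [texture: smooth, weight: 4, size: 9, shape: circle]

The pattern is that an item is 'Positive' exactly when: texture is not smooth AND size ≥ 7.
[texture: glossy, weight: 10, size: 8, shape: square] → texture is glossy, size = 8 → Positive. [texture: smooth, weight: 4, size: 9, shape: circle] → texture is smooth, size = 9 → Negative.

Positive, Negative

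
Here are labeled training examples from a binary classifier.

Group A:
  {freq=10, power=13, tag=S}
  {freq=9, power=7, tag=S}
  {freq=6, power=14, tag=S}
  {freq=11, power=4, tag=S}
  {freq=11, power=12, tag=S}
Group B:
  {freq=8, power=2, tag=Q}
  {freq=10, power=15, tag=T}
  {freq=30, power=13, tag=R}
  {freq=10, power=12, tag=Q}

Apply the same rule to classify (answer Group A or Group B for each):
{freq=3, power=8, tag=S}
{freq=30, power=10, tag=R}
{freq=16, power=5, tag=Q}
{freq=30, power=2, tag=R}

Group A, Group B, Group B, Group B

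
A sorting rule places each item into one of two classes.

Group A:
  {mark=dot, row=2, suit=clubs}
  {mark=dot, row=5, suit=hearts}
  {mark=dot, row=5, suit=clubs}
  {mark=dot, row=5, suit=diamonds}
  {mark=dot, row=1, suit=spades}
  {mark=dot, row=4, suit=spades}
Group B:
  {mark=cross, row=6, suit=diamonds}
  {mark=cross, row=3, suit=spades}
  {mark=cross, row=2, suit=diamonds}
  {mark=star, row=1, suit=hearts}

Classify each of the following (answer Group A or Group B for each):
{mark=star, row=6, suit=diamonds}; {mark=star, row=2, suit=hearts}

Looking at the examples, the only property every 'Group A' case has and every 'Group B' case lacks is: mark is dot.

Group B, Group B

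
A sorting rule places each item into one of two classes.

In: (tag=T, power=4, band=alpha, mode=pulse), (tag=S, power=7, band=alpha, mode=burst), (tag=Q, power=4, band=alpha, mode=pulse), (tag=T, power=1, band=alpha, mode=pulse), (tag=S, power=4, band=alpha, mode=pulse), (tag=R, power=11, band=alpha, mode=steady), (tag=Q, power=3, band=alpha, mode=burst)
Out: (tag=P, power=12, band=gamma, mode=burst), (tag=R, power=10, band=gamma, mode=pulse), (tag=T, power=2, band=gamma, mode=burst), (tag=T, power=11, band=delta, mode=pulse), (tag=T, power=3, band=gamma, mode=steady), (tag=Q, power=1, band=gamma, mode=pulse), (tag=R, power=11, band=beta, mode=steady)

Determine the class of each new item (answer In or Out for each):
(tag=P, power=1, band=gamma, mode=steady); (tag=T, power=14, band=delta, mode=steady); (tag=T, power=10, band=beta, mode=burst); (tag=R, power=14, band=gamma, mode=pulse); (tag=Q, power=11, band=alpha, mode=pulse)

Out, Out, Out, Out, In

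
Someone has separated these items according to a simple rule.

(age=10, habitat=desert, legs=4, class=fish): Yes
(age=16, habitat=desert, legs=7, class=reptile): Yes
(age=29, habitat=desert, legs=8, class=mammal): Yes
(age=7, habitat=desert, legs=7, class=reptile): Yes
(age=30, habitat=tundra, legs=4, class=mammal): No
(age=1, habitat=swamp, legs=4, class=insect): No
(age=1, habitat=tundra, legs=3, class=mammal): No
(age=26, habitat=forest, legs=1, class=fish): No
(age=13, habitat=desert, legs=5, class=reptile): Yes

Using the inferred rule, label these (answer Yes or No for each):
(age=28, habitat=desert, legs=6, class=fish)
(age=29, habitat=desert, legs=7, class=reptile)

Checking candidate rules against both groups, what survives is: habitat is desert.

Yes, Yes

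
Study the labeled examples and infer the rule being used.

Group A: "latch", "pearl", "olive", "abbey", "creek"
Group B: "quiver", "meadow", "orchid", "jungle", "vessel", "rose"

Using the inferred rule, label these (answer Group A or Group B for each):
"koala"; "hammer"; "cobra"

One predicate separates the groups cleanly: odd length.
"koala": Group A (length 5).
"hammer": Group B (length 6).
"cobra": Group A (length 5).

Group A, Group B, Group A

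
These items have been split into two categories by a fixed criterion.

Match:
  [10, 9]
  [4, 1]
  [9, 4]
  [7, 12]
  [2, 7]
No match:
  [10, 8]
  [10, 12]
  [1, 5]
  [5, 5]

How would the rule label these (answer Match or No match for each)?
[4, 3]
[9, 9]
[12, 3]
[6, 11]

The simplest hypothesis consistent with all the labels is: sum is odd.
[4, 3] — 4+3 = 7, hence Match.
[9, 9] — 9+9 = 18, hence No match.
[12, 3] — 12+3 = 15, hence Match.
[6, 11] — 6+11 = 17, hence Match.

Match, No match, Match, Match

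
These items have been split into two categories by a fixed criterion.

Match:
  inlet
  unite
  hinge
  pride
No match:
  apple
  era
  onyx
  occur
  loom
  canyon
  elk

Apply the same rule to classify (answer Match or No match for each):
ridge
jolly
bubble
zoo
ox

Match, No match, No match, No match, No match

Looking at the examples, the only property every 'Match' case has and every 'No match' case lacks is: contains 'i'.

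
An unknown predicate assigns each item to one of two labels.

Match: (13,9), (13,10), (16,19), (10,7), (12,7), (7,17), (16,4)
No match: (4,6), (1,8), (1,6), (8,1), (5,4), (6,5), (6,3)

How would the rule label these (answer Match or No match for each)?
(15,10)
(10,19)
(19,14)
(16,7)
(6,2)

Match, Match, Match, Match, No match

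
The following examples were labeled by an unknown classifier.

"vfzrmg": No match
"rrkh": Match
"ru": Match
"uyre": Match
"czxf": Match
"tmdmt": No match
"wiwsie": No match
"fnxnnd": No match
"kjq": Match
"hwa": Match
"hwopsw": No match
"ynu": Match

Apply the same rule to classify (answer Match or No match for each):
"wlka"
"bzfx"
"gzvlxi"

Match, Match, No match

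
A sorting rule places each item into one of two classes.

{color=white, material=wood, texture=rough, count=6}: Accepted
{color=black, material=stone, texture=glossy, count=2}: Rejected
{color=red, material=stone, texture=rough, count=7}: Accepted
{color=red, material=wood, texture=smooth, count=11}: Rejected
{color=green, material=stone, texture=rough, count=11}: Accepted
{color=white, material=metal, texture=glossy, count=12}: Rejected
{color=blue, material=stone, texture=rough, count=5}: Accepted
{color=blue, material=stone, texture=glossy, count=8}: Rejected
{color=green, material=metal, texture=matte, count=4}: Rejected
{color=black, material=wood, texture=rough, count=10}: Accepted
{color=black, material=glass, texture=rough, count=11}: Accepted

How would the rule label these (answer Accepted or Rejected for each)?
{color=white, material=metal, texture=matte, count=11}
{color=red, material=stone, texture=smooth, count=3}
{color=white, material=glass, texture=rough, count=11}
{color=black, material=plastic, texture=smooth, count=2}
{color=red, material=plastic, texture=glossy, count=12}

The rule appears to be: texture is rough.
{color=white, material=metal, texture=matte, count=11}: Rejected (texture is matte).
{color=red, material=stone, texture=smooth, count=3}: Rejected (texture is smooth).
{color=white, material=glass, texture=rough, count=11}: Accepted (texture is rough).
{color=black, material=plastic, texture=smooth, count=2}: Rejected (texture is smooth).
{color=red, material=plastic, texture=glossy, count=12}: Rejected (texture is glossy).

Rejected, Rejected, Accepted, Rejected, Rejected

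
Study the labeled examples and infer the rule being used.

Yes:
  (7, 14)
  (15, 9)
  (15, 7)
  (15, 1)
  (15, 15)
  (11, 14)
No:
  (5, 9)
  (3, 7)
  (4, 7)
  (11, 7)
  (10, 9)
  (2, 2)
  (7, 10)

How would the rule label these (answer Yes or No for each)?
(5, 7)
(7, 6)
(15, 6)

'Yes' ⟺ max ≥ 14.
(5, 7): max 7, doesn't qualify → No.
(7, 6): max 7, doesn't qualify → No.
(15, 6): max 15, satisfies this → Yes.

No, No, Yes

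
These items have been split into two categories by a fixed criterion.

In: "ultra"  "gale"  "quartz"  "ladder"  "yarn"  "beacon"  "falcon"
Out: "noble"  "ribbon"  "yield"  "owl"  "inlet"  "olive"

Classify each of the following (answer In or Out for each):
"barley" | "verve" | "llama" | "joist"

In, Out, In, Out

Checking candidate rules against both groups, what survives is: contains 'a'.
"barley": In (has 'a'). "verve": Out (no 'a'). "llama": In (has 'a'). "joist": Out (no 'a').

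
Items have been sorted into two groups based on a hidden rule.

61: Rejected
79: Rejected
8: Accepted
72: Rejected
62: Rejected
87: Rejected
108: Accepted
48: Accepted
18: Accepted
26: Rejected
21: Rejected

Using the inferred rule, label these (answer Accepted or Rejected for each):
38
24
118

Accepted, Rejected, Accepted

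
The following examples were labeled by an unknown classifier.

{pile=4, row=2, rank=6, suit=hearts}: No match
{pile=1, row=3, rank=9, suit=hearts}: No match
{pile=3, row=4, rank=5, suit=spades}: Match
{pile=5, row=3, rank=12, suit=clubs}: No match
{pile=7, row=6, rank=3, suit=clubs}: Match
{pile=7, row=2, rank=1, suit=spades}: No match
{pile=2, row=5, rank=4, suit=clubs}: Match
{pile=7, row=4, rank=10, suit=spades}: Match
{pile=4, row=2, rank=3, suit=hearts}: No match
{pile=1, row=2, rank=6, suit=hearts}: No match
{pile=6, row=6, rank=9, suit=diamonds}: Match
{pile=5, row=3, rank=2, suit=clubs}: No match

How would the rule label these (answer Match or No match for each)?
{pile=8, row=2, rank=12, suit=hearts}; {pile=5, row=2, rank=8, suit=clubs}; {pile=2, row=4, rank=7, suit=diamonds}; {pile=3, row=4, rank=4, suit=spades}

A rule that fits every label: row ≥ 4 — true of each 'Match' example, false of each 'No match' one.

No match, No match, Match, Match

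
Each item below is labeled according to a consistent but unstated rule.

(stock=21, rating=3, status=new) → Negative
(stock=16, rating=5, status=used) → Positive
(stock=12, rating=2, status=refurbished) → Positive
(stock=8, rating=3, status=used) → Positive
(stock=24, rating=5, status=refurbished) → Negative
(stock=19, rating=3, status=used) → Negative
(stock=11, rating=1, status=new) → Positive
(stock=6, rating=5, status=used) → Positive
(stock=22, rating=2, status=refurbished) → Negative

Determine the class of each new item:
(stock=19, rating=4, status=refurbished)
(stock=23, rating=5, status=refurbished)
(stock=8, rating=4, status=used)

The simplest hypothesis consistent with all the labels is: stock ≤ 16.
(stock=19, rating=4, status=refurbished) — stock = 19, hence Negative.
(stock=23, rating=5, status=refurbished) — stock = 23, hence Negative.
(stock=8, rating=4, status=used) — stock = 8, hence Positive.

Negative, Negative, Positive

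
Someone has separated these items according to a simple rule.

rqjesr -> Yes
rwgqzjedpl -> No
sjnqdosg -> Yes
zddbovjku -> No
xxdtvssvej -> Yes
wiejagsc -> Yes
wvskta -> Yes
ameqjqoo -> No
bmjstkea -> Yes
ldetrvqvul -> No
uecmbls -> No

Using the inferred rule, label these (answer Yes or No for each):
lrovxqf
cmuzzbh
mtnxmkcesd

The simplest hypothesis consistent with all the labels is: even length AND contains 's'.

No, No, Yes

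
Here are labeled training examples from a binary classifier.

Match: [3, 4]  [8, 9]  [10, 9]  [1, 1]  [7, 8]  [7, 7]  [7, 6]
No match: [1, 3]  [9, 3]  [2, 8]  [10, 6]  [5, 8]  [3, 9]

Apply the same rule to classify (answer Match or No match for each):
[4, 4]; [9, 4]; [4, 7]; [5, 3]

Match, No match, No match, No match

All 'Match' examples share one property — |first − second| ≤ 1 — and every 'No match' example lacks it.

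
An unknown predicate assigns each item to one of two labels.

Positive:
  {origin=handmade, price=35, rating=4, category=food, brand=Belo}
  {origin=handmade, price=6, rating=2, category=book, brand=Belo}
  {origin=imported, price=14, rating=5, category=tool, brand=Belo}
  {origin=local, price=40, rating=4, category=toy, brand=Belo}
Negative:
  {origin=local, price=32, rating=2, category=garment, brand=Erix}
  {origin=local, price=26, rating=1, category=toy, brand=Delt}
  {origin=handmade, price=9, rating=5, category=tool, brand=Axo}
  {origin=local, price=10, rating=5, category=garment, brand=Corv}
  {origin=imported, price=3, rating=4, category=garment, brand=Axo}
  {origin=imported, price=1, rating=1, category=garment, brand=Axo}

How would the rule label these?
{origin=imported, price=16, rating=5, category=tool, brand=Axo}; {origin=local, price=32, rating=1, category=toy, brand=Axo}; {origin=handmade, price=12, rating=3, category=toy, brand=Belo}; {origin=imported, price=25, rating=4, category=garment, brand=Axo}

Negative, Negative, Positive, Negative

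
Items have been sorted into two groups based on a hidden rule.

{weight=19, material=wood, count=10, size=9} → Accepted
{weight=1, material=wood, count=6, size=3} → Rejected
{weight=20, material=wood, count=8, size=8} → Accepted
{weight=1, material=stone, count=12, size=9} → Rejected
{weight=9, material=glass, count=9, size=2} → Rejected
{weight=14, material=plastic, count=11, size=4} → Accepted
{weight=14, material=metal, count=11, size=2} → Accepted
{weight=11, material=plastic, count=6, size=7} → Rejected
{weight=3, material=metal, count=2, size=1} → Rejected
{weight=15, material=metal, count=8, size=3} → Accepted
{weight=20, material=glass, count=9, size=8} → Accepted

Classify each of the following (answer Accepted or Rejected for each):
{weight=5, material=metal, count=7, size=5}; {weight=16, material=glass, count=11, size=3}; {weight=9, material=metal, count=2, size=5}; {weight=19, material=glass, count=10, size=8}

Rejected, Accepted, Rejected, Accepted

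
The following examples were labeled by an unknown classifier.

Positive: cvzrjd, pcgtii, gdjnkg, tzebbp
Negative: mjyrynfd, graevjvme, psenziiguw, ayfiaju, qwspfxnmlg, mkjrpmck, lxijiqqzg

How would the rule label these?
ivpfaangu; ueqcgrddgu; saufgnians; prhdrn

Rule: length 6. This holds for each 'Positive' example and fails for each 'Negative' one.

Negative, Negative, Negative, Positive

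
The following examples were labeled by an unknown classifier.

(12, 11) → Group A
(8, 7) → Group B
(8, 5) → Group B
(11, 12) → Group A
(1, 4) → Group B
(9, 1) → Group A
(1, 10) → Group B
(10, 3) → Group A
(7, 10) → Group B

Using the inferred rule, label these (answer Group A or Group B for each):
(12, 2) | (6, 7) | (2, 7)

A rule that fits every label: first ≥ 9 — true of each 'Group A' example, false of each 'Group B' one.

Group A, Group B, Group B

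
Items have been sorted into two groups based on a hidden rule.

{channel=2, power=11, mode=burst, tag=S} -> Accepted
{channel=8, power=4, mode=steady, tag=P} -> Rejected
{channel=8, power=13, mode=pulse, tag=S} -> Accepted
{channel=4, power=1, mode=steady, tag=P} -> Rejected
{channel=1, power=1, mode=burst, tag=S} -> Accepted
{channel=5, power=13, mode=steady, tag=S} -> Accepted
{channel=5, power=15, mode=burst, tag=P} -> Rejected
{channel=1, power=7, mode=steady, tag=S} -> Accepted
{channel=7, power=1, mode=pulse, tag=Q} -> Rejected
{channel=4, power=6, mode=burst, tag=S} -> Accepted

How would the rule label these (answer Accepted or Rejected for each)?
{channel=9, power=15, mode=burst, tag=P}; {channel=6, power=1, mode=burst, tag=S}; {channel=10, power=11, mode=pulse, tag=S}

Rejected, Accepted, Accepted

Looking at the examples, the only property every 'Accepted' case has and every 'Rejected' case lacks is: tag is S.
{channel=9, power=15, mode=burst, tag=P}: tag is P — doesn't match, so Rejected.
{channel=6, power=1, mode=burst, tag=S}: tag is S — fits, so Accepted.
{channel=10, power=11, mode=pulse, tag=S}: tag is S — fits, so Accepted.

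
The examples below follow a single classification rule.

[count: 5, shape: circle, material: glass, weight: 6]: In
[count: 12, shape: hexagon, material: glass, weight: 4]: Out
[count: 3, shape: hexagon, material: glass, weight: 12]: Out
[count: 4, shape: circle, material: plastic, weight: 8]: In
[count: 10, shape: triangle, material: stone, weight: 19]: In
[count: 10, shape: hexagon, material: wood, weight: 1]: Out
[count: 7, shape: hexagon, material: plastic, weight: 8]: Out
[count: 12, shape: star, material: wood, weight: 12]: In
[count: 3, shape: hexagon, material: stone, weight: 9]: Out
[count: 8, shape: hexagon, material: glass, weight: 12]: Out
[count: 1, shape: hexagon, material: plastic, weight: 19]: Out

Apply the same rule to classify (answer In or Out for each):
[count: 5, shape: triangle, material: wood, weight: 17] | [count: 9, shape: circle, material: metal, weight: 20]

The distinguishing property — shape is not hexagon — holds for all the 'In' cases and none of the 'Out' cases.
[count: 5, shape: triangle, material: wood, weight: 17]: shape is triangle, fits → In.
[count: 9, shape: circle, material: metal, weight: 20]: shape is circle, fits → In.

In, In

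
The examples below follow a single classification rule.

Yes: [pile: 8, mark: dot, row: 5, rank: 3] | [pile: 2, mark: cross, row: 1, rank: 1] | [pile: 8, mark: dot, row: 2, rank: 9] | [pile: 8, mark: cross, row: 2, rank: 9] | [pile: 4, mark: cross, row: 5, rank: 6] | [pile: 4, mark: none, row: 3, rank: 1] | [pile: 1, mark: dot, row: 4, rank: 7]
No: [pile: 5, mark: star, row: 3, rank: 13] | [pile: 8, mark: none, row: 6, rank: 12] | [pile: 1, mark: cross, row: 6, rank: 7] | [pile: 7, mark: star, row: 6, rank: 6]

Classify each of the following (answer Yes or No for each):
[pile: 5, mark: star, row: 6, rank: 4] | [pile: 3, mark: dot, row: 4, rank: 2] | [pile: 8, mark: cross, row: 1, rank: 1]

The simplest hypothesis consistent with all the labels is: rank ≤ 9 AND row ≤ 5.

No, Yes, Yes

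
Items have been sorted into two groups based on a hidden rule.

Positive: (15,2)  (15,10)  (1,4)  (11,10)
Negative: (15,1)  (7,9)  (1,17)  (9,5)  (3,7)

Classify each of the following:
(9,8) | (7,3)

Positive, Negative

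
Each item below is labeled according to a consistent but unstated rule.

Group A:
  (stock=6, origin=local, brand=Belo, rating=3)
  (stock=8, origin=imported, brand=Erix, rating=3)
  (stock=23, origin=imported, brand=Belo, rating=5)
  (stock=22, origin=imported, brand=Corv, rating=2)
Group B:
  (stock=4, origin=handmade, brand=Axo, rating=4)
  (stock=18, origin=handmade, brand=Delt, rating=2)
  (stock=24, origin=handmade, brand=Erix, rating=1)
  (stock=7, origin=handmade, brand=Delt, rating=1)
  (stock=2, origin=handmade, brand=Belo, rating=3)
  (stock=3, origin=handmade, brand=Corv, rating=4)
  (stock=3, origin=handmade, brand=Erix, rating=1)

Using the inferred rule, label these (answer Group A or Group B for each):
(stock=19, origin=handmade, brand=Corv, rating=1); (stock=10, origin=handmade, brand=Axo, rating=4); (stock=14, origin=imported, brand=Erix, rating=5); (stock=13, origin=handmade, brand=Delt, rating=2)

Group B, Group B, Group A, Group B

The classifier is using: origin is not handmade.
(stock=19, origin=handmade, brand=Corv, rating=1): origin is handmade — fails this test, so Group B. (stock=10, origin=handmade, brand=Axo, rating=4): origin is handmade — fails this test, so Group B. (stock=14, origin=imported, brand=Erix, rating=5): origin is imported — satisfies this, so Group A. (stock=13, origin=handmade, brand=Delt, rating=2): origin is handmade — fails this test, so Group B.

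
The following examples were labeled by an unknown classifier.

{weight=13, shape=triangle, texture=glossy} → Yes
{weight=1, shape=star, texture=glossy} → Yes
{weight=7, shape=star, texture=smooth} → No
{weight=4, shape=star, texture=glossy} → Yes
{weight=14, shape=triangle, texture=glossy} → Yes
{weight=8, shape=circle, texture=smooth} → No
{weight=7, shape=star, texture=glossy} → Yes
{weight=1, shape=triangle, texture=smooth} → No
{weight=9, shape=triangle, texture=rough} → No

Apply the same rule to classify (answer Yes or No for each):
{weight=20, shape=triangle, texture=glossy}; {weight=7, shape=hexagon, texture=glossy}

Yes, Yes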